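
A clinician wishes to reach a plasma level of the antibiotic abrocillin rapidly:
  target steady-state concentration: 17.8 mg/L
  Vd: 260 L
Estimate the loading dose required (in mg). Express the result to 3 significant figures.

LD = Css × Vd = 17.8 × 260 = 4628 mg

4630 mg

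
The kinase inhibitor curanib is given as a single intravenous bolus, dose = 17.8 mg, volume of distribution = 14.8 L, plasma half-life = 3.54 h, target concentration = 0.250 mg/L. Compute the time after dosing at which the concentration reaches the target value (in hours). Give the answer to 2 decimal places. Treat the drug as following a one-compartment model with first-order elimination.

C₀ = Dose / Vd = 17.80 / 14.8 = 1.203 mg/L
k = ln2 / t½ = 0.693147 / 3.54 = 0.1958 h⁻¹
t = ln(C₀ / C) / k = ln(1.203 / 0.250) / 0.1958
  = ln(4.812) / 0.1958 = 1.571 / 0.1958 = 8.023 h

8.02 h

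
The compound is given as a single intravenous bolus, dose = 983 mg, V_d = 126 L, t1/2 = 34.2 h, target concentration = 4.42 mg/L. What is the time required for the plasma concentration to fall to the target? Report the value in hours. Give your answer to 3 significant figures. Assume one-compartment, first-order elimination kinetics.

C₀ = Dose / Vd = 983.0 / 126 = 7.802 mg/L
k = ln2 / t½ = 0.693147 / 34.2 = 0.02027 h⁻¹
t = ln(C₀ / C) / k = ln(7.802 / 4.42) / 0.02027
  = ln(1.765) / 0.02027 = 0.5682 / 0.02027 = 28.03 h

28.0 h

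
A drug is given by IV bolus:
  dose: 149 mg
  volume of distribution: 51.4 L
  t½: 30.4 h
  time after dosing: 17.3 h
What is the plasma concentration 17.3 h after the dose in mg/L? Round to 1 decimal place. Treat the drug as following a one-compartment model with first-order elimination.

C₀ = Dose / Vd = 149.0 / 51.4 = 2.899 mg/L
k = ln2 / t½ = 0.693147 / 30.4 = 0.02280 h⁻¹
C = C₀ · e^(−k·t) = 2.899 × e^(−0.02280 × 17.3)
  = 2.899 × 0.6741 = 1.954 mg/L

2.0 mg/L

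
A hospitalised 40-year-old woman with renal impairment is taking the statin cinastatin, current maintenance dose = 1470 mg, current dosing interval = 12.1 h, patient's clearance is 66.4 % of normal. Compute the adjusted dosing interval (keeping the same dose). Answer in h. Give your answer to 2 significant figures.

18 h

To keep the same average steady-state level, dosing rate must scale with clearance.
CL ratio = 66.4 / 100 = 0.6640
New interval (same dose) = 12.1 / 0.6640 = 18.22 h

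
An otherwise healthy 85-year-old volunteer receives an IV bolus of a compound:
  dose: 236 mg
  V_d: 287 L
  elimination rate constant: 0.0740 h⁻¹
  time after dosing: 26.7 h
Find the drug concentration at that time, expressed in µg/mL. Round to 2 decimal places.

C₀ = Dose / Vd = 236.0 / 287 = 0.8223 mg/L
C = C₀ · e^(−k·t) = 0.8223 × e^(−0.07400 × 26.7)
  = 0.8223 × 0.1387 = 0.1141 mg/L
(0.1141 mg/L = 0.1141 µg/mL)

0.11 µg/mL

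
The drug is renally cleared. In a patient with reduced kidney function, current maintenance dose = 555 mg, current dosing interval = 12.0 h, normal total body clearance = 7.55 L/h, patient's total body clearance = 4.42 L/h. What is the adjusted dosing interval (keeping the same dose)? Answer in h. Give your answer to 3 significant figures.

To keep the same average steady-state level, dosing rate must scale with clearance.
CL ratio = 4.42 / 7.55 = 0.5854
New interval (same dose) = 12.0 / 0.5854 = 20.50 h

20.5 h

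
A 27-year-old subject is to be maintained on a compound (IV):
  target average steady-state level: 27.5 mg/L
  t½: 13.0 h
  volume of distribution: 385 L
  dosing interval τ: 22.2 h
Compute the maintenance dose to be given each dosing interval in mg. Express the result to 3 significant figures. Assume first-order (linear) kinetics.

12500 mg

k = ln2 / t½ = 0.693147 / 13.0 = 0.05332 h⁻¹
CL = k × Vd = 0.05332 × 385 = 20.53 L/h
At steady state, Dose/τ = Css × CL.
Dose = Css × CL × τ = 27.5 × 20.53 × 22.2 = 12530 mg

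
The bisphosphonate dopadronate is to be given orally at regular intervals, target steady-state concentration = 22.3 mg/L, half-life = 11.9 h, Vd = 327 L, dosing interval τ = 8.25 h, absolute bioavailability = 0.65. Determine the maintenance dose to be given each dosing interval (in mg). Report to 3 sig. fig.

k = ln2 / t½ = 0.693147 / 11.9 = 0.05825 h⁻¹
CL = k × Vd = 0.05825 × 327 = 19.05 L/h
At steady state, F × (Dose/τ) = Css × CL.
Dose = Css × CL × τ / F = 22.3 × 19.05 × 8.25 / 0.65 = 5392 mg

5390 mg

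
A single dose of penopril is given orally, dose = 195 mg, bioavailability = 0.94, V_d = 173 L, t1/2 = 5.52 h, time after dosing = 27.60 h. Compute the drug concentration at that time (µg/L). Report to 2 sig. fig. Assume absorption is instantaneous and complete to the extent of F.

Amount reaching circulation = F × Dose = 0.94 × 195.0 = 183.3 mg
C₀ = F·Dose / Vd = 183.3 / 173 = 1.060 mg/L
k = ln2 / t½ = 0.693147 / 5.52 = 0.1256 h⁻¹
t / t½ = 27.60 / 5.52 = 5 half-lives
C = C₀ × (1/2)^5 = 1.060 × 0.03125 = 0.03313 mg/L
Convert: 0.03313 mg/L × 1000 = 33.13 µg/L

33 µg/L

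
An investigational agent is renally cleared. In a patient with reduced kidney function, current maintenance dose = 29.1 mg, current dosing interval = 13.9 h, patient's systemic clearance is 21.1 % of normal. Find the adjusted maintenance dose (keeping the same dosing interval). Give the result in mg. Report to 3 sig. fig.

To keep the same average steady-state level, dosing rate must scale with clearance.
CL ratio = 21.1 / 100 = 0.2110
New dose (same interval) = 29.1 × 0.2110 = 6.140 mg

6.14 mg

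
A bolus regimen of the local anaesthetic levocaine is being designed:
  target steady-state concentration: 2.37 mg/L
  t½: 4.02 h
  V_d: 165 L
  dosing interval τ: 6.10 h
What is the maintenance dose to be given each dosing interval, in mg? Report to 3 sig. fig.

411 mg

k = ln2 / t½ = 0.693147 / 4.02 = 0.1724 h⁻¹
CL = k × Vd = 0.1724 × 165 = 28.45 L/h
At steady state, Dose/τ = Css × CL.
Dose = Css × CL × τ = 2.37 × 28.45 × 6.10 = 411.3 mg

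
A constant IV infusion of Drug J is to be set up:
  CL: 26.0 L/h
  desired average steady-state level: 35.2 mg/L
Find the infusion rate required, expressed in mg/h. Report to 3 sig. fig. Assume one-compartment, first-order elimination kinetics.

915 mg/h

At steady state, infusion rate R₀ = Css × CL = 35.2 × 26.00 = 915.2 mg/h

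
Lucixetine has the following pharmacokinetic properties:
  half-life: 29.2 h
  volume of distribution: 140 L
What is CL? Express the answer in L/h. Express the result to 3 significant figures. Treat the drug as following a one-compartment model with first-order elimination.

k = ln2 / t½ = 0.693147 / 29.2 = 0.02374 h⁻¹
CL = k × Vd = 0.02374 × 140 = 3.324 L/h

3.32 L/h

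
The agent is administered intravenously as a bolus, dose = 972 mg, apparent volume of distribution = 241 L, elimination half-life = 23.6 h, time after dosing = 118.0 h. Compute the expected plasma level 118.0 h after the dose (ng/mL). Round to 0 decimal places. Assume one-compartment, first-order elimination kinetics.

C₀ = Dose / Vd = 972.0 / 241 = 4.033 mg/L
k = ln2 / t½ = 0.693147 / 23.6 = 0.02937 h⁻¹
t / t½ = 118.0 / 23.6 = 5 half-lives
C = C₀ × (1/2)^5 = 4.033 × 0.03125 = 0.1260 mg/L
Convert: 0.1260 mg/L × 1000 = 126.0 ng/mL

126 ng/mL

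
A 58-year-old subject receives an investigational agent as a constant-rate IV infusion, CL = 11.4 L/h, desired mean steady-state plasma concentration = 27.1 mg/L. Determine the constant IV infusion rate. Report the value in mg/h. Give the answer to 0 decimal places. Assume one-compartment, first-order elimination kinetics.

At steady state, infusion rate R₀ = Css × CL = 27.1 × 11.40 = 308.9 mg/h

309 mg/h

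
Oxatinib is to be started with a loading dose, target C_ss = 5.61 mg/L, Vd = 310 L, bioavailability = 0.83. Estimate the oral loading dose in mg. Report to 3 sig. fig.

2100 mg

LD = Css × Vd / F = 5.61 × 310 / 0.83 = 2095 mg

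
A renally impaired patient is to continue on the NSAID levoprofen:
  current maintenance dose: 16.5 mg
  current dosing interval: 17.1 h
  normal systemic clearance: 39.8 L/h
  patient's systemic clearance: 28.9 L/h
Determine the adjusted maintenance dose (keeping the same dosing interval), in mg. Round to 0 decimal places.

12 mg

To keep the same average steady-state level, dosing rate must scale with clearance.
CL ratio = 28.9 / 39.8 = 0.7261
New dose (same interval) = 16.5 × 0.7261 = 11.98 mg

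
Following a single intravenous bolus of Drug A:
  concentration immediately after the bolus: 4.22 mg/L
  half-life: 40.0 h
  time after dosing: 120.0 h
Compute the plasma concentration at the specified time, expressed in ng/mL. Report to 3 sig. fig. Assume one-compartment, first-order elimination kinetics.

k = ln2 / t½ = 0.693147 / 40.0 = 0.01733 h⁻¹
t / t½ = 120.0 / 40.0 = 3 half-lives
C = C₀ × (1/2)^3 = 4.220 × 0.1250 = 0.5275 mg/L
Convert: 0.5275 mg/L × 1000 = 527.5 ng/mL

528 ng/mL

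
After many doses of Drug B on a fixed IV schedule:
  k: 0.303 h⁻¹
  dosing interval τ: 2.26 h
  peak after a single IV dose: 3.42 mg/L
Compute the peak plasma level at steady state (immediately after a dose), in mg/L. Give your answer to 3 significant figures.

e^(−kτ) = e^(−0.3030 × 2.26) = 0.5042
Accumulation ratio R = 1 / (1 − e^(−kτ)) = 1 / (1 − 0.5042) = 2.017
Steady-state peak = C₀ × R = 3.42 × 2.017 = 6.898 mg/L

6.90 mg/L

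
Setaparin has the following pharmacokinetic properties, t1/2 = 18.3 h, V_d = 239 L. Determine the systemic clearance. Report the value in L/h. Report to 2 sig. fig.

k = ln2 / t½ = 0.693147 / 18.3 = 0.03788 h⁻¹
CL = k × Vd = 0.03788 × 239 = 9.053 L/h

9.1 L/h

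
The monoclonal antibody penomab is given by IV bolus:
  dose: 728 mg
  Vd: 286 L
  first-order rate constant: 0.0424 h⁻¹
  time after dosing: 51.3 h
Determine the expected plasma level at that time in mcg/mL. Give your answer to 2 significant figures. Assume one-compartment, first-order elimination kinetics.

C₀ = Dose / Vd = 728.0 / 286 = 2.545 mg/L
C = C₀ · e^(−k·t) = 2.545 × e^(−0.04240 × 51.3)
  = 2.545 × 0.1136 = 0.2891 mg/L
(0.2891 mg/L = 0.2891 mcg/mL)

0.29 mcg/mL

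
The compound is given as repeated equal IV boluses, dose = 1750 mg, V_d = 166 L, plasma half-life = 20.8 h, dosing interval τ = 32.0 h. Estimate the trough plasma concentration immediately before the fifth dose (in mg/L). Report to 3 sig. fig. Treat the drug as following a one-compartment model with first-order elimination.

C₀ per dose = Dose / Vd = 1750 / 166 = 10.54 mg/L
k = ln2 / t½ = 0.693147 / 20.8 = 0.03332 h⁻¹
Fraction remaining after one interval: r = e^(−kτ) = e^(−0.03332 × 32.0) = 0.3443
Before dose 5, 4 doses have been given (aged 1τ, 2τ, 3τ, 4τ).
C_trough = C₀ × (r + r² + … + r^4) = C₀ × r(1−r^4)/(1−r)
        = 10.54 × 0.3443 × (1 − 0.01405) / (1 − 0.3443) = 5.457 mg/L

5.46 mg/L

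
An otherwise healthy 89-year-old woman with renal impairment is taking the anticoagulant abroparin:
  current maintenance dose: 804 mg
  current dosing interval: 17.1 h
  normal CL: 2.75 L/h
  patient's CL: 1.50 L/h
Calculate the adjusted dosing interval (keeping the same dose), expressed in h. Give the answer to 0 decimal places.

To keep the same average steady-state level, dosing rate must scale with clearance.
CL ratio = 1.50 / 2.75 = 0.5455
New interval (same dose) = 17.1 / 0.5455 = 31.35 h

31 h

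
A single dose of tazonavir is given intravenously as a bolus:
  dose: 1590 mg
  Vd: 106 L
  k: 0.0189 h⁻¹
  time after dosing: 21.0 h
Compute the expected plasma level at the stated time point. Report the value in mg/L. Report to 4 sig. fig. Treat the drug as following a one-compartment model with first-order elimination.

10.09 mg/L

C₀ = Dose / Vd = 1590 / 106 = 15.00 mg/L
C = C₀ · e^(−k·t) = 15.00 × e^(−0.01890 × 21.0)
  = 15.00 × 0.6724 = 10.09 mg/L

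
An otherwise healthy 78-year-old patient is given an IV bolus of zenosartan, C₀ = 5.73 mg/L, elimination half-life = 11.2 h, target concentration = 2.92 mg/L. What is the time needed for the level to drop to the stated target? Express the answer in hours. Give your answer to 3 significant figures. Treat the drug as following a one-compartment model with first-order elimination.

k = ln2 / t½ = 0.693147 / 11.2 = 0.06189 h⁻¹
t = ln(C₀ / C) / k = ln(5.730 / 2.92) / 0.06189
  = ln(1.962) / 0.06189 = 0.6740 / 0.06189 = 10.89 h

10.9 h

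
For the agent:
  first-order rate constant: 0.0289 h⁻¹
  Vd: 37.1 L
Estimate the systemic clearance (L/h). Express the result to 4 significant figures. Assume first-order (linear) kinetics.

CL = k × Vd = 0.0289 × 37.1 = 1.072 L/h

1.072 L/h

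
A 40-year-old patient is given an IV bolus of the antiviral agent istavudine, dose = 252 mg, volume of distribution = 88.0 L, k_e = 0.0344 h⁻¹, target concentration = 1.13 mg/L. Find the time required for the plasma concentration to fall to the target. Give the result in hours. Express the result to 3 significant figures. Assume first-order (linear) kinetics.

C₀ = Dose / Vd = 252.0 / 88.0 = 2.864 mg/L
t = ln(C₀ / C) / k = ln(2.864 / 1.13) / 0.03440
  = ln(2.535) / 0.03440 = 0.9302 / 0.03440 = 27.04 h

27.0 h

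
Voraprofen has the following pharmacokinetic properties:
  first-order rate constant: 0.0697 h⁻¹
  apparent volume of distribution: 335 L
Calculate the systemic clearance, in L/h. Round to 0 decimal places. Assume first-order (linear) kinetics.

CL = k × Vd = 0.0697 × 335 = 23.35 L/h

23 L/h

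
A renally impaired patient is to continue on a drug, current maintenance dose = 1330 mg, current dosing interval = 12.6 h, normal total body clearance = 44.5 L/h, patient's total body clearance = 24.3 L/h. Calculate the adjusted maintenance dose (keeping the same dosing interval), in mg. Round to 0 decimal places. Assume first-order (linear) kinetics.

To keep the same average steady-state level, dosing rate must scale with clearance.
CL ratio = 24.3 / 44.5 = 0.5461
New dose (same interval) = 1330 × 0.5461 = 726.3 mg

726 mg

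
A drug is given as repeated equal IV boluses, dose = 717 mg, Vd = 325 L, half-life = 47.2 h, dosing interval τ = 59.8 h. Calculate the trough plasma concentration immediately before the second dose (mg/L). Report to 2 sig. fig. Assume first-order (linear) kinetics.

C₀ per dose = Dose / Vd = 717 / 325 = 2.206 mg/L
k = ln2 / t½ = 0.693147 / 47.2 = 0.01469 h⁻¹
Fraction remaining after one interval: r = e^(−kτ) = e^(−0.01469 × 59.8) = 0.4154
Before dose 2, 1 dose has been given (aged 1τ).
C_trough = C₀ × r = 2.206 × 0.4154 = 0.9164 mg/L

0.92 mg/L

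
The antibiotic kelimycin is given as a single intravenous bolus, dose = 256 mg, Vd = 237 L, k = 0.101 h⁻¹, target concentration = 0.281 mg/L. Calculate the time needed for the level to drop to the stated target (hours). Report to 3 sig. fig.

C₀ = Dose / Vd = 256.0 / 237 = 1.080 mg/L
t = ln(C₀ / C) / k = ln(1.080 / 0.281) / 0.1010
  = ln(3.843) / 0.1010 = 1.346 / 0.1010 = 13.33 h

13.3 h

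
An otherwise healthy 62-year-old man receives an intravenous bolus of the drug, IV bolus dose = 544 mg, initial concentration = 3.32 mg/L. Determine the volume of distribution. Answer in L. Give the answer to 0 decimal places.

164 L

Vd = Dose / C₀ = 544.0 / 3.32 = 163.9 L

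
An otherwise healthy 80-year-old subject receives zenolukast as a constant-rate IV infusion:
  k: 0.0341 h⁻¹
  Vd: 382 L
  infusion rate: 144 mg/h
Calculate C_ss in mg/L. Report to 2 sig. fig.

11 mg/L

CL = k × Vd = 0.03410 × 382 = 13.03 L/h
At steady state Css = R₀ / CL = 144 / 13.03 = 11.05 mg/L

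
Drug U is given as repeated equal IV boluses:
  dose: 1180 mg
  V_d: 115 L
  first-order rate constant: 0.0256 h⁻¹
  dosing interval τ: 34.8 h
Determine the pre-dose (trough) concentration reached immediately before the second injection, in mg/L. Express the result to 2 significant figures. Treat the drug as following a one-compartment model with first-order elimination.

4.2 mg/L

C₀ per dose = Dose / Vd = 1180 / 115 = 10.26 mg/L
Fraction remaining after one interval: r = e^(−kτ) = e^(−0.02560 × 34.8) = 0.4103
Before dose 2, 1 dose has been given (aged 1τ).
C_trough = C₀ × r = 10.26 × 0.4103 = 4.210 mg/L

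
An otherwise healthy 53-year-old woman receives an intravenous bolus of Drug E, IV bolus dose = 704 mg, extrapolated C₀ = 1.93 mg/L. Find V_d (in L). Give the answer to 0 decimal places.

Vd = Dose / C₀ = 704.0 / 1.93 = 364.8 L

365 L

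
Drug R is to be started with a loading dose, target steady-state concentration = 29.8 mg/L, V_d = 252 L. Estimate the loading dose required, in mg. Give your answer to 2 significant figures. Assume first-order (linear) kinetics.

LD = Css × Vd = 29.8 × 252 = 7510 mg

7500 mg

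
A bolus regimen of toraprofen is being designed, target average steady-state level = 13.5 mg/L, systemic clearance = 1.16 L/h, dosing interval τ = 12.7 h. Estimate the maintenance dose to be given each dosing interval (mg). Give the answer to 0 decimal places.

199 mg

At steady state, Dose/τ = Css × CL.
Dose = Css × CL × τ = 13.5 × 1.160 × 12.7 = 198.9 mg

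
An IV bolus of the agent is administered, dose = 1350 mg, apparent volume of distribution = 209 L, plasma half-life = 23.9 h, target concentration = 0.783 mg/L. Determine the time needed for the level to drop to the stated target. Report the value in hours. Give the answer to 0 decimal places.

73 h

C₀ = Dose / Vd = 1350 / 209 = 6.459 mg/L
k = ln2 / t½ = 0.693147 / 23.9 = 0.02900 h⁻¹
t = ln(C₀ / C) / k = ln(6.459 / 0.783) / 0.02900
  = ln(8.249) / 0.02900 = 2.110 / 0.02900 = 72.76 h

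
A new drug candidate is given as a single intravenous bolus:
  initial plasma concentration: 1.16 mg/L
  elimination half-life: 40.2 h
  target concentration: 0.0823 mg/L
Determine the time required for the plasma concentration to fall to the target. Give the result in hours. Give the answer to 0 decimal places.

153 h

k = ln2 / t½ = 0.693147 / 40.2 = 0.01724 h⁻¹
t = ln(C₀ / C) / k = ln(1.160 / 0.0823) / 0.01724
  = ln(14.09) / 0.01724 = 2.645 / 0.01724 = 153.4 h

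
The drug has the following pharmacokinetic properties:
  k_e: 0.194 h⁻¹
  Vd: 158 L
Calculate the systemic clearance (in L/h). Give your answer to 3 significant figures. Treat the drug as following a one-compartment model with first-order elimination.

CL = k × Vd = 0.194 × 158 = 30.65 L/h

30.7 L/h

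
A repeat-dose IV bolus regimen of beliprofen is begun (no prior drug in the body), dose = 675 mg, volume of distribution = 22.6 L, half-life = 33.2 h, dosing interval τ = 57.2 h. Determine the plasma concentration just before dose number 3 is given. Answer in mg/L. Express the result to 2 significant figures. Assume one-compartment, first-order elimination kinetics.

C₀ per dose = Dose / Vd = 675 / 22.6 = 29.87 mg/L
k = ln2 / t½ = 0.693147 / 33.2 = 0.02088 h⁻¹
Fraction remaining after one interval: r = e^(−kτ) = e^(−0.02088 × 57.2) = 0.3029
Before dose 3, 2 doses have been given (aged 1τ, 2τ).
C_trough = C₀ × (r + r²) = 29.87 × (0.3029 + 0.09175) = 11.79 mg/L

12 mg/L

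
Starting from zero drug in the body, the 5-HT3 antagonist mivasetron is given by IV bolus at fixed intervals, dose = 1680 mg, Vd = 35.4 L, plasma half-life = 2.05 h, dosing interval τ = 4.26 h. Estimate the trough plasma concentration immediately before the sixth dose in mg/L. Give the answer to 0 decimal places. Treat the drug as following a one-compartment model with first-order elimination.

15 mg/L

C₀ per dose = Dose / Vd = 1680 / 35.4 = 47.46 mg/L
k = ln2 / t½ = 0.693147 / 2.05 = 0.3381 h⁻¹
Fraction remaining after one interval: r = e^(−kτ) = e^(−0.3381 × 4.26) = 0.2369
Before dose 6, 5 doses have been given (aged 1τ, 2τ, 3τ, 4τ, 5τ).
C_trough = C₀ × (r + r² + … + r^5) = C₀ × r(1−r^5)/(1−r)
        = 47.46 × 0.2369 × (1 − 0.0007461) / (1 − 0.2369) = 14.72 mg/L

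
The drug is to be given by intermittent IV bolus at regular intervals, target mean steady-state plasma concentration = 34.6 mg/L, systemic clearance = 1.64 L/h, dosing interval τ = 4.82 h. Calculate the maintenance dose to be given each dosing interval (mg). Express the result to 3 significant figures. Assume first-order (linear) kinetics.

At steady state, Dose/τ = Css × CL.
Dose = Css × CL × τ = 34.6 × 1.640 × 4.82 = 273.5 mg

274 mg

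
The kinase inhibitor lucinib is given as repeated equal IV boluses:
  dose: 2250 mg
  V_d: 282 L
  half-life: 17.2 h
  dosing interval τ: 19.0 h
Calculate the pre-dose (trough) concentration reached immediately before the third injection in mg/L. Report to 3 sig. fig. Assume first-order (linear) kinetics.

5.44 mg/L

C₀ per dose = Dose / Vd = 2250 / 282 = 7.979 mg/L
k = ln2 / t½ = 0.693147 / 17.2 = 0.04030 h⁻¹
Fraction remaining after one interval: r = e^(−kτ) = e^(−0.04030 × 19.0) = 0.4650
Before dose 3, 2 doses have been given (aged 1τ, 2τ).
C_trough = C₀ × (r + r²) = 7.979 × (0.4650 + 0.2162) = 5.435 mg/L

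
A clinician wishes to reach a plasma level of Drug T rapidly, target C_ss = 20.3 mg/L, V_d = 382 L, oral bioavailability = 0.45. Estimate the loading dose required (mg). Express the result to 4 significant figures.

17230 mg

LD = Css × Vd / F = 20.3 × 382 / 0.45 = 17230 mg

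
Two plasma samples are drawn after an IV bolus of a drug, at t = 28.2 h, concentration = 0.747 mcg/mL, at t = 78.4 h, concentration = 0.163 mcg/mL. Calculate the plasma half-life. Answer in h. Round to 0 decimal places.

23 h

k = ln(C₁/C₂) / (t₂ − t₁) = ln(0.747/0.163) / (78.4 − 28.2)
  = 1.522 / 50.20 = 0.03032 h⁻¹
t½ = ln2 / k = 0.693147 / 0.03032 = 22.86 h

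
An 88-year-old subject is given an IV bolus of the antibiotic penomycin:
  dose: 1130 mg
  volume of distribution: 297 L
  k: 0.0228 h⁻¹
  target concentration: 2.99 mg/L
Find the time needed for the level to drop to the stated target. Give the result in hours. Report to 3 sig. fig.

C₀ = Dose / Vd = 1130 / 297 = 3.805 mg/L
t = ln(C₀ / C) / k = ln(3.805 / 2.99) / 0.02280
  = ln(1.273) / 0.02280 = 0.2414 / 0.02280 = 10.59 h

10.6 h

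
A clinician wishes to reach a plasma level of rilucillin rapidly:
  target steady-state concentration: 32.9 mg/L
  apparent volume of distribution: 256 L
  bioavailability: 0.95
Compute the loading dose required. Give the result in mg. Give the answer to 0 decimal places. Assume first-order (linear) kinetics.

LD = Css × Vd / F = 32.9 × 256 / 0.95 = 8866 mg

8866 mg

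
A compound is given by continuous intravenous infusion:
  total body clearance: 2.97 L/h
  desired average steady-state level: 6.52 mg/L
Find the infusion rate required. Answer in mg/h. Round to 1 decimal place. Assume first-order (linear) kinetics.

19.4 mg/h

At steady state, infusion rate R₀ = Css × CL = 6.52 × 2.970 = 19.36 mg/h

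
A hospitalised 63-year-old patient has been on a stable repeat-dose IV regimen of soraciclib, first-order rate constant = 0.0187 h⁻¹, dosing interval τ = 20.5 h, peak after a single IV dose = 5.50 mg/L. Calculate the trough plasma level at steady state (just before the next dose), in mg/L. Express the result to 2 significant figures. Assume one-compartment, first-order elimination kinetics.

e^(−kτ) = e^(−0.01870 × 20.5) = 0.6816
Accumulation ratio R = 1 / (1 − e^(−kτ)) = 1 / (1 − 0.6816) = 3.141
Steady-state trough = C₀ × R × e^(−kτ) = 5.50 × 3.141 × 0.6816 = 11.77 mg/L

12 mg/L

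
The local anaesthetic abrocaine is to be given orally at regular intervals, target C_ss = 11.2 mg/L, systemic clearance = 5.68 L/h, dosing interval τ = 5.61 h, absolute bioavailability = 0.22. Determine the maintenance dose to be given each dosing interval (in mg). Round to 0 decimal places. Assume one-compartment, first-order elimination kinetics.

At steady state, F × (Dose/τ) = Css × CL.
Dose = Css × CL × τ / F = 11.2 × 5.680 × 5.61 / 0.22 = 1622 mg

1622 mg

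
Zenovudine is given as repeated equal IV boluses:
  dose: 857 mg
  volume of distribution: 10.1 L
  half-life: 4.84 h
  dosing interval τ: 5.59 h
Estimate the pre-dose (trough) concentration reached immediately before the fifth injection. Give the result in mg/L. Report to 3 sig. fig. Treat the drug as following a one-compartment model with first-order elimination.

C₀ per dose = Dose / Vd = 857 / 10.1 = 84.85 mg/L
k = ln2 / t½ = 0.693147 / 4.84 = 0.1432 h⁻¹
Fraction remaining after one interval: r = e^(−kτ) = e^(−0.1432 × 5.59) = 0.4491
Before dose 5, 4 doses have been given (aged 1τ, 2τ, 3τ, 4τ).
C_trough = C₀ × (r + r² + … + r^4) = C₀ × r(1−r^4)/(1−r)
        = 84.85 × 0.4491 × (1 − 0.04068) / (1 − 0.4491) = 66.36 mg/L

66.4 mg/L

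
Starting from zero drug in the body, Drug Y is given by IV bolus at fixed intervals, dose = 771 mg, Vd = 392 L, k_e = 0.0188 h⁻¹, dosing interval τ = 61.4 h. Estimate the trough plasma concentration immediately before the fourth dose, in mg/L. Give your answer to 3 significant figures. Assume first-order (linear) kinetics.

C₀ per dose = Dose / Vd = 771 / 392 = 1.967 mg/L
Fraction remaining after one interval: r = e^(−kτ) = e^(−0.01880 × 61.4) = 0.3153
Before dose 4, 3 doses have been given (aged 1τ, 2τ, 3τ).
C_trough = C₀ × (r + r² + … + r^3) = C₀ × r(1−r^3)/(1−r)
        = 1.967 × 0.3153 × (1 − 0.03135) / (1 − 0.3153) = 0.8774 mg/L

0.877 mg/L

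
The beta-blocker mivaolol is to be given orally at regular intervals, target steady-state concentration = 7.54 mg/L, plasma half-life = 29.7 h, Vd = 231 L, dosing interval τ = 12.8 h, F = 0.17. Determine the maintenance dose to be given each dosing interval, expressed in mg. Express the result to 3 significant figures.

k = ln2 / t½ = 0.693147 / 29.7 = 0.02334 h⁻¹
CL = k × Vd = 0.02334 × 231 = 5.392 L/h
At steady state, F × (Dose/τ) = Css × CL.
Dose = Css × CL × τ / F = 7.54 × 5.392 × 12.8 / 0.17 = 3061 mg

3060 mg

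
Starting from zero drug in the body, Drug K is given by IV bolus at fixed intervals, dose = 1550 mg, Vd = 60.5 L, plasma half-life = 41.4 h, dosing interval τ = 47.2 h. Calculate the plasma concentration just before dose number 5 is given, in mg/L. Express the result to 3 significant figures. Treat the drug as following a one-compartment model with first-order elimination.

20.4 mg/L

C₀ per dose = Dose / Vd = 1550 / 60.5 = 25.62 mg/L
k = ln2 / t½ = 0.693147 / 41.4 = 0.01674 h⁻¹
Fraction remaining after one interval: r = e^(−kτ) = e^(−0.01674 × 47.2) = 0.4538
Before dose 5, 4 doses have been given (aged 1τ, 2τ, 3τ, 4τ).
C_trough = C₀ × (r + r² + … + r^4) = C₀ × r(1−r^4)/(1−r)
        = 25.62 × 0.4538 × (1 − 0.04241) / (1 − 0.4538) = 20.38 mg/L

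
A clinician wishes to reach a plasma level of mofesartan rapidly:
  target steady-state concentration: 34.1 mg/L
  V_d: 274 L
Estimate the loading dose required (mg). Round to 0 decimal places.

LD = Css × Vd = 34.1 × 274 = 9343 mg

9343 mg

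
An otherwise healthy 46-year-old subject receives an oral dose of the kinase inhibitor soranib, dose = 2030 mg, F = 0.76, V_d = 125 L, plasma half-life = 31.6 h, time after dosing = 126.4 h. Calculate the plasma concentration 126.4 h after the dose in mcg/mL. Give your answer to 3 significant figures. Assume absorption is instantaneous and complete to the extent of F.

Amount reaching circulation = F × Dose = 0.76 × 2030 = 1543 mg
C₀ = F·Dose / Vd = 1543 / 125 = 12.34 mg/L
k = ln2 / t½ = 0.693147 / 31.6 = 0.02194 h⁻¹
t / t½ = 126.4 / 31.6 = 4 half-lives
C = C₀ × (1/2)^4 = 12.34 × 0.06250 = 0.7713 mg/L
(0.7713 mg/L = 0.7713 mcg/mL)

0.771 mcg/mL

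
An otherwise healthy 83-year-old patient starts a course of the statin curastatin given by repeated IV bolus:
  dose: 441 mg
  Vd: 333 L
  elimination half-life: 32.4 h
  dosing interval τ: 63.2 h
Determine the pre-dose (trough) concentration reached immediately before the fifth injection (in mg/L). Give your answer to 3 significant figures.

0.460 mg/L

C₀ per dose = Dose / Vd = 441 / 333 = 1.324 mg/L
k = ln2 / t½ = 0.693147 / 32.4 = 0.02139 h⁻¹
Fraction remaining after one interval: r = e^(−kτ) = e^(−0.02139 × 63.2) = 0.2588
Before dose 5, 4 doses have been given (aged 1τ, 2τ, 3τ, 4τ).
C_trough = C₀ × (r + r² + … + r^4) = C₀ × r(1−r^4)/(1−r)
        = 1.324 × 0.2588 × (1 − 0.004486) / (1 − 0.2588) = 0.4602 mg/L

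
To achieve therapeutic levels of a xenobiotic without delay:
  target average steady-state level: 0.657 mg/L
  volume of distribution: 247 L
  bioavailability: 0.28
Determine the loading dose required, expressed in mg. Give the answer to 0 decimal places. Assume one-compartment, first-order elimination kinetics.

LD = Css × Vd / F = 0.657 × 247 / 0.28 = 579.6 mg

580 mg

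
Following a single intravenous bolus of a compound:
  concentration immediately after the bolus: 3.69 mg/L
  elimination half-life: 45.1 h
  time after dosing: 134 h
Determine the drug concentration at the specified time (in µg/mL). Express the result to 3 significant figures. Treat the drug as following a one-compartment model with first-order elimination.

k = ln2 / t½ = 0.693147 / 45.1 = 0.01537 h⁻¹
C = C₀ · e^(−k·t) = 3.690 × e^(−0.01537 × 134)
  = 3.690 × 0.1275 = 0.4705 mg/L
(0.4705 mg/L = 0.4705 µg/mL)

0.471 µg/mL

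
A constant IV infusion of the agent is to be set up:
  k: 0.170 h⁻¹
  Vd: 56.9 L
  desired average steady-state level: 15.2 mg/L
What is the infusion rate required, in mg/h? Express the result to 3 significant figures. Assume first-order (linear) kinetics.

147 mg/h

CL = k × Vd = 0.1700 × 56.9 = 9.673 L/h
At steady state, infusion rate R₀ = Css × CL = 15.2 × 9.673 = 147.0 mg/h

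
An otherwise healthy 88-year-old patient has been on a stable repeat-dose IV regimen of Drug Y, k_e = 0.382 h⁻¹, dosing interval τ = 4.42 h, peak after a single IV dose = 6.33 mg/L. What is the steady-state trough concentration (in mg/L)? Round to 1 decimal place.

e^(−kτ) = e^(−0.3820 × 4.42) = 0.1848
Accumulation ratio R = 1 / (1 − e^(−kτ)) = 1 / (1 − 0.1848) = 1.227
Steady-state trough = C₀ × R × e^(−kτ) = 6.33 × 1.227 × 0.1848 = 1.435 mg/L

1.4 mg/L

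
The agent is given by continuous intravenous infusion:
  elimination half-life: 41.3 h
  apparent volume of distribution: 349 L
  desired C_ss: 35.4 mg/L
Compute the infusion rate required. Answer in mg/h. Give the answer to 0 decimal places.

207 mg/h

k = ln2 / t½ = 0.693147 / 41.3 = 0.01678 h⁻¹
CL = k × Vd = 0.01678 × 349 = 5.856 L/h
At steady state, infusion rate R₀ = Css × CL = 35.4 × 5.856 = 207.3 mg/h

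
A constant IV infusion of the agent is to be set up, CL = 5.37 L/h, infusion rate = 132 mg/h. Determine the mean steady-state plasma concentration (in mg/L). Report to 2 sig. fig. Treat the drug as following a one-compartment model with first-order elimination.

25 mg/L

At steady state Css = R₀ / CL = 132 / 5.370 = 24.58 mg/L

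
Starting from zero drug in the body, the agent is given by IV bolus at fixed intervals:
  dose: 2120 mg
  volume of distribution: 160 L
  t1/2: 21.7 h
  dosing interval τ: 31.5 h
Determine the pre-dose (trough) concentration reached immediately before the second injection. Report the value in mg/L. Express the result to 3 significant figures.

C₀ per dose = Dose / Vd = 2120 / 160 = 13.25 mg/L
k = ln2 / t½ = 0.693147 / 21.7 = 0.03194 h⁻¹
Fraction remaining after one interval: r = e^(−kτ) = e^(−0.03194 × 31.5) = 0.3656
Before dose 2, 1 dose has been given (aged 1τ).
C_trough = C₀ × r = 13.25 × 0.3656 = 4.844 mg/L

4.84 mg/L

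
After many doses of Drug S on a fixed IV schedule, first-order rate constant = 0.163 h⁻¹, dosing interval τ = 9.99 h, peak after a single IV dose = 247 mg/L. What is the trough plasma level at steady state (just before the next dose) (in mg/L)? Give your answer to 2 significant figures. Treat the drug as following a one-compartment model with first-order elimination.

e^(−kτ) = e^(−0.1630 × 9.99) = 0.1962
Accumulation ratio R = 1 / (1 − e^(−kτ)) = 1 / (1 − 0.1962) = 1.244
Steady-state trough = C₀ × R × e^(−kτ) = 247 × 1.244 × 0.1962 = 60.29 mg/L

60 mg/L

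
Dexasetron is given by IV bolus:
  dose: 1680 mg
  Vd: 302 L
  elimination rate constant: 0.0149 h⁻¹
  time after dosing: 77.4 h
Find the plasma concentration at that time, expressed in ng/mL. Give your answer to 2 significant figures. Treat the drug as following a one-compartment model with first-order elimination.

1800 ng/mL

C₀ = Dose / Vd = 1680 / 302 = 5.563 mg/L
C = C₀ · e^(−k·t) = 5.563 × e^(−0.01490 × 77.4)
  = 5.563 × 0.3156 = 1.756 mg/L
Convert: 1.756 mg/L × 1000 = 1756 ng/mL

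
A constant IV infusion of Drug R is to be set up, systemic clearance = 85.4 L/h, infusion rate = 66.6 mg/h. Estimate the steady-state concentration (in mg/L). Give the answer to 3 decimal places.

At steady state Css = R₀ / CL = 66.6 / 85.40 = 0.7799 mg/L

0.780 mg/L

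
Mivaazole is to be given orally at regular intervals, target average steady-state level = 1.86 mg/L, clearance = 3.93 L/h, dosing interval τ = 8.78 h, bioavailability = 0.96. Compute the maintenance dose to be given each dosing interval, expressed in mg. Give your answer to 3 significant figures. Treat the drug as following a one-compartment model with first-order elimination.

66.9 mg

At steady state, F × (Dose/τ) = Css × CL.
Dose = Css × CL × τ / F = 1.86 × 3.930 × 8.78 / 0.96 = 66.85 mg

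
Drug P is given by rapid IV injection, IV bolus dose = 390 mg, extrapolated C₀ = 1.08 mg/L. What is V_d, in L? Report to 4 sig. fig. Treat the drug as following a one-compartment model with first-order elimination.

361.1 L

Vd = Dose / C₀ = 390.0 / 1.08 = 361.1 L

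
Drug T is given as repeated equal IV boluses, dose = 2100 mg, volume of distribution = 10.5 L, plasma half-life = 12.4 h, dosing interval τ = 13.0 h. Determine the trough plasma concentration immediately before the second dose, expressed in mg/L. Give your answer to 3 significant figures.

C₀ per dose = Dose / Vd = 2100 / 10.5 = 200.0 mg/L
k = ln2 / t½ = 0.693147 / 12.4 = 0.05590 h⁻¹
Fraction remaining after one interval: r = e^(−kτ) = e^(−0.05590 × 13.0) = 0.4835
Before dose 2, 1 dose has been given (aged 1τ).
C_trough = C₀ × r = 200.0 × 0.4835 = 96.70 mg/L

96.7 mg/L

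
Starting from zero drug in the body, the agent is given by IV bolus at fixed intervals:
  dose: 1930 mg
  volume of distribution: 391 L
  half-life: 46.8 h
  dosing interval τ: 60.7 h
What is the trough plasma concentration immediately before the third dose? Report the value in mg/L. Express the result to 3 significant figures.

C₀ per dose = Dose / Vd = 1930 / 391 = 4.936 mg/L
k = ln2 / t½ = 0.693147 / 46.8 = 0.01481 h⁻¹
Fraction remaining after one interval: r = e^(−kτ) = e^(−0.01481 × 60.7) = 0.4070
Before dose 3, 2 doses have been given (aged 1τ, 2τ).
C_trough = C₀ × (r + r²) = 4.936 × (0.4070 + 0.1656) = 2.826 mg/L

2.83 mg/L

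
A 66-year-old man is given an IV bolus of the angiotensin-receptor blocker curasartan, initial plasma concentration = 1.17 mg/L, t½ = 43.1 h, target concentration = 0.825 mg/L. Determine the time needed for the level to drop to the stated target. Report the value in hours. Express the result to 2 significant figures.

k = ln2 / t½ = 0.693147 / 43.1 = 0.01608 h⁻¹
t = ln(C₀ / C) / k = ln(1.170 / 0.825) / 0.01608
  = ln(1.418) / 0.01608 = 0.3492 / 0.01608 = 21.72 h

22 h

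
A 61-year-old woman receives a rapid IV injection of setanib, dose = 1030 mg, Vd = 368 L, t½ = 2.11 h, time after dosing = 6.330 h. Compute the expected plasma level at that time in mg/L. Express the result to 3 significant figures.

C₀ = Dose / Vd = 1030 / 368 = 2.799 mg/L
k = ln2 / t½ = 0.693147 / 2.11 = 0.3285 h⁻¹
t / t½ = 6.330 / 2.11 = 3 half-lives
C = C₀ × (1/2)^3 = 2.799 × 0.1250 = 0.3499 mg/L

0.350 mg/L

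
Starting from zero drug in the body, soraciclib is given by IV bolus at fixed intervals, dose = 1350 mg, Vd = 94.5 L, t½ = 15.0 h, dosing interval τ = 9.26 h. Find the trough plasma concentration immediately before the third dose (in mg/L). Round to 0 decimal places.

C₀ per dose = Dose / Vd = 1350 / 94.5 = 14.29 mg/L
k = ln2 / t½ = 0.693147 / 15.0 = 0.04621 h⁻¹
Fraction remaining after one interval: r = e^(−kτ) = e^(−0.04621 × 9.26) = 0.6519
Before dose 3, 2 doses have been given (aged 1τ, 2τ).
C_trough = C₀ × (r + r²) = 14.29 × (0.6519 + 0.4250) = 15.39 mg/L

15 mg/L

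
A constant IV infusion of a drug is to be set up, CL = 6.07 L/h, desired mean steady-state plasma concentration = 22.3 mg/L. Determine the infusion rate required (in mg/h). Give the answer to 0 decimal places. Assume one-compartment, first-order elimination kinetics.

At steady state, infusion rate R₀ = Css × CL = 22.3 × 6.070 = 135.4 mg/h

135 mg/h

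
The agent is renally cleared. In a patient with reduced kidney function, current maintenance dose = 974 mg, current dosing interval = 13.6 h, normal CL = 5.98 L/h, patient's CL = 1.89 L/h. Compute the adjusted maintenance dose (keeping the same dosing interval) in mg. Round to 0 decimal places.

To keep the same average steady-state level, dosing rate must scale with clearance.
CL ratio = 1.89 / 5.98 = 0.3161
New dose (same interval) = 974 × 0.3161 = 307.9 mg

308 mg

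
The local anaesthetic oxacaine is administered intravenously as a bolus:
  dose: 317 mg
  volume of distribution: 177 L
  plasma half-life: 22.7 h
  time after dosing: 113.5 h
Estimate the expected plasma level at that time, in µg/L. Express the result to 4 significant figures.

55.97 µg/L

C₀ = Dose / Vd = 317.0 / 177 = 1.791 mg/L
k = ln2 / t½ = 0.693147 / 22.7 = 0.03054 h⁻¹
t / t½ = 113.5 / 22.7 = 5 half-lives
C = C₀ × (1/2)^5 = 1.791 × 0.03125 = 0.05597 mg/L
Convert: 0.05597 mg/L × 1000 = 55.97 µg/L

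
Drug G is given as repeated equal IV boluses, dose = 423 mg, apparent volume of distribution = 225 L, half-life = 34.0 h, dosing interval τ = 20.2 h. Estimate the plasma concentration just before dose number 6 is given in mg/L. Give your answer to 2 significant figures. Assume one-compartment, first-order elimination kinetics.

3.2 mg/L

C₀ per dose = Dose / Vd = 423 / 225 = 1.880 mg/L
k = ln2 / t½ = 0.693147 / 34.0 = 0.02039 h⁻¹
Fraction remaining after one interval: r = e^(−kτ) = e^(−0.02039 × 20.2) = 0.6624
Before dose 6, 5 doses have been given (aged 1τ, 2τ, 3τ, 4τ, 5τ).
C_trough = C₀ × (r + r² + … + r^5) = C₀ × r(1−r^5)/(1−r)
        = 1.880 × 0.6624 × (1 − 0.1275) / (1 − 0.6624) = 3.218 mg/L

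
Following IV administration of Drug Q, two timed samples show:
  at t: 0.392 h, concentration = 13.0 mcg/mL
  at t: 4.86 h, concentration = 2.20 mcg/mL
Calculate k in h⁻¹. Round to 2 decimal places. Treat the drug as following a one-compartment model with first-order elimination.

k = ln(C₁/C₂) / (t₂ − t₁) = ln(13.0/2.20) / (4.86 − 0.392)
  = 1.776 / 4.468 = 0.3975 h⁻¹

0.40 h⁻¹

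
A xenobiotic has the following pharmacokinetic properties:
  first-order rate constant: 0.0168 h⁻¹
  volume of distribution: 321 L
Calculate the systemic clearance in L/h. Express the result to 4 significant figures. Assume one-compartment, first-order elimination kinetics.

CL = k × Vd = 0.0168 × 321 = 5.393 L/h

5.393 L/h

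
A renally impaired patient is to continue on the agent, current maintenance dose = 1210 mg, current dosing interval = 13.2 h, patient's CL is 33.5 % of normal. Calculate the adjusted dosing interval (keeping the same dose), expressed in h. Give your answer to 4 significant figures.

To keep the same average steady-state level, dosing rate must scale with clearance.
CL ratio = 33.5 / 100 = 0.3350
New interval (same dose) = 13.2 / 0.3350 = 39.40 h

39.40 h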